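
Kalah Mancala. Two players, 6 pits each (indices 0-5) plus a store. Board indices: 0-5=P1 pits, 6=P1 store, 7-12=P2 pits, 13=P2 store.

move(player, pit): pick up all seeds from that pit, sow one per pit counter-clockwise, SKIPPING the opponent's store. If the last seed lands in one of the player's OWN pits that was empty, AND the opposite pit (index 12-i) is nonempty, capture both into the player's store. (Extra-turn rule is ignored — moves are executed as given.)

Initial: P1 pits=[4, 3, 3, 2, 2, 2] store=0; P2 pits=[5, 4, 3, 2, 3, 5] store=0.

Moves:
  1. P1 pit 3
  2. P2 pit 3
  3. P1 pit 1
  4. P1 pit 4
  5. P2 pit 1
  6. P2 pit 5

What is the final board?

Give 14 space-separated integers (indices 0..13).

Answer: 5 1 5 2 1 5 1 6 0 4 1 5 0 2

Derivation:
Move 1: P1 pit3 -> P1=[4,3,3,0,3,3](0) P2=[5,4,3,2,3,5](0)
Move 2: P2 pit3 -> P1=[4,3,3,0,3,3](0) P2=[5,4,3,0,4,6](0)
Move 3: P1 pit1 -> P1=[4,0,4,1,4,3](0) P2=[5,4,3,0,4,6](0)
Move 4: P1 pit4 -> P1=[4,0,4,1,0,4](1) P2=[6,5,3,0,4,6](0)
Move 5: P2 pit1 -> P1=[4,0,4,1,0,4](1) P2=[6,0,4,1,5,7](1)
Move 6: P2 pit5 -> P1=[5,1,5,2,1,5](1) P2=[6,0,4,1,5,0](2)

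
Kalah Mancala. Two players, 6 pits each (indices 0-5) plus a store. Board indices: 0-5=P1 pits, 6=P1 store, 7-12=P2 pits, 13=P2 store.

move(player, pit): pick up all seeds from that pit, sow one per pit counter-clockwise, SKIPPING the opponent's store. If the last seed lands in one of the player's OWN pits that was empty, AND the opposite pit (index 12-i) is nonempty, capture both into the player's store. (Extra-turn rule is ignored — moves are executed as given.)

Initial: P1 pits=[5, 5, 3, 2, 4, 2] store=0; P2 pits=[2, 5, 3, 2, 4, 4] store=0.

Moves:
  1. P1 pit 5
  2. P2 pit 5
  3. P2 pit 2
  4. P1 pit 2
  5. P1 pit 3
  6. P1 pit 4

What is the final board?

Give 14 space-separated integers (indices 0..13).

Move 1: P1 pit5 -> P1=[5,5,3,2,4,0](1) P2=[3,5,3,2,4,4](0)
Move 2: P2 pit5 -> P1=[6,6,4,2,4,0](1) P2=[3,5,3,2,4,0](1)
Move 3: P2 pit2 -> P1=[0,6,4,2,4,0](1) P2=[3,5,0,3,5,0](8)
Move 4: P1 pit2 -> P1=[0,6,0,3,5,1](2) P2=[3,5,0,3,5,0](8)
Move 5: P1 pit3 -> P1=[0,6,0,0,6,2](3) P2=[3,5,0,3,5,0](8)
Move 6: P1 pit4 -> P1=[0,6,0,0,0,3](4) P2=[4,6,1,4,5,0](8)

Answer: 0 6 0 0 0 3 4 4 6 1 4 5 0 8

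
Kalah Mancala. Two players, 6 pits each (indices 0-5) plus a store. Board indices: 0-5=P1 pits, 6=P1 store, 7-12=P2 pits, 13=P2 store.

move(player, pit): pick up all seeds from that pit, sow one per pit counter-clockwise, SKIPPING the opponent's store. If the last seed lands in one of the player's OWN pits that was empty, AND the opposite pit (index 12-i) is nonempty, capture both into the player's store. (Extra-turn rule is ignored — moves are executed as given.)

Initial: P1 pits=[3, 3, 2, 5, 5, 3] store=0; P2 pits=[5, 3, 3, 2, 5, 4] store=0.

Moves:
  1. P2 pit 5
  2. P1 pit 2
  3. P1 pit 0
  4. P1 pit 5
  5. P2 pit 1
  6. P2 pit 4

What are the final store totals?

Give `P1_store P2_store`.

Answer: 1 2

Derivation:
Move 1: P2 pit5 -> P1=[4,4,3,5,5,3](0) P2=[5,3,3,2,5,0](1)
Move 2: P1 pit2 -> P1=[4,4,0,6,6,4](0) P2=[5,3,3,2,5,0](1)
Move 3: P1 pit0 -> P1=[0,5,1,7,7,4](0) P2=[5,3,3,2,5,0](1)
Move 4: P1 pit5 -> P1=[0,5,1,7,7,0](1) P2=[6,4,4,2,5,0](1)
Move 5: P2 pit1 -> P1=[0,5,1,7,7,0](1) P2=[6,0,5,3,6,1](1)
Move 6: P2 pit4 -> P1=[1,6,2,8,7,0](1) P2=[6,0,5,3,0,2](2)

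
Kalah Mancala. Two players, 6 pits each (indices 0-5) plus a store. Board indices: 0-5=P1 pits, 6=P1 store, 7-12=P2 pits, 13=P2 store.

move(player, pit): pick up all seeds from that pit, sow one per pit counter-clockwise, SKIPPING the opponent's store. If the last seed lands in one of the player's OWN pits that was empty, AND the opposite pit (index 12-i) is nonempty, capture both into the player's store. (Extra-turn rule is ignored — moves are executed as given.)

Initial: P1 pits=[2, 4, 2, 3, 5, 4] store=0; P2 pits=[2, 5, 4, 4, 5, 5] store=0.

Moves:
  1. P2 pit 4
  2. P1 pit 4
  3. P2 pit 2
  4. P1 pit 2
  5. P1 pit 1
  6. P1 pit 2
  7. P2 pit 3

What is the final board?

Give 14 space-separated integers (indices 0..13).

Answer: 5 1 0 6 2 7 2 3 6 0 0 2 8 3

Derivation:
Move 1: P2 pit4 -> P1=[3,5,3,3,5,4](0) P2=[2,5,4,4,0,6](1)
Move 2: P1 pit4 -> P1=[3,5,3,3,0,5](1) P2=[3,6,5,4,0,6](1)
Move 3: P2 pit2 -> P1=[4,5,3,3,0,5](1) P2=[3,6,0,5,1,7](2)
Move 4: P1 pit2 -> P1=[4,5,0,4,1,6](1) P2=[3,6,0,5,1,7](2)
Move 5: P1 pit1 -> P1=[4,0,1,5,2,7](2) P2=[3,6,0,5,1,7](2)
Move 6: P1 pit2 -> P1=[4,0,0,6,2,7](2) P2=[3,6,0,5,1,7](2)
Move 7: P2 pit3 -> P1=[5,1,0,6,2,7](2) P2=[3,6,0,0,2,8](3)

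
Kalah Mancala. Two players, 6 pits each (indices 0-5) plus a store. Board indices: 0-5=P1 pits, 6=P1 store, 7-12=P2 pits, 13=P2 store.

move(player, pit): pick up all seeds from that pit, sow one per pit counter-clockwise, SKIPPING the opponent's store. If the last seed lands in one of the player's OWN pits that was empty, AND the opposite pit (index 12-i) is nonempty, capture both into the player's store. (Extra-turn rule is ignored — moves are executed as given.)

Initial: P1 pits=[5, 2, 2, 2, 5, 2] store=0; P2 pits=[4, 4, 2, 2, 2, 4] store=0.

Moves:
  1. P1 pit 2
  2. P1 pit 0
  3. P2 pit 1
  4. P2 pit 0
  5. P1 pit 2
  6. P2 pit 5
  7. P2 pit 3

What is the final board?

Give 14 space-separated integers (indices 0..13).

Answer: 2 4 1 6 7 3 0 0 1 4 0 5 1 2

Derivation:
Move 1: P1 pit2 -> P1=[5,2,0,3,6,2](0) P2=[4,4,2,2,2,4](0)
Move 2: P1 pit0 -> P1=[0,3,1,4,7,3](0) P2=[4,4,2,2,2,4](0)
Move 3: P2 pit1 -> P1=[0,3,1,4,7,3](0) P2=[4,0,3,3,3,5](0)
Move 4: P2 pit0 -> P1=[0,3,1,4,7,3](0) P2=[0,1,4,4,4,5](0)
Move 5: P1 pit2 -> P1=[0,3,0,5,7,3](0) P2=[0,1,4,4,4,5](0)
Move 6: P2 pit5 -> P1=[1,4,1,6,7,3](0) P2=[0,1,4,4,4,0](1)
Move 7: P2 pit3 -> P1=[2,4,1,6,7,3](0) P2=[0,1,4,0,5,1](2)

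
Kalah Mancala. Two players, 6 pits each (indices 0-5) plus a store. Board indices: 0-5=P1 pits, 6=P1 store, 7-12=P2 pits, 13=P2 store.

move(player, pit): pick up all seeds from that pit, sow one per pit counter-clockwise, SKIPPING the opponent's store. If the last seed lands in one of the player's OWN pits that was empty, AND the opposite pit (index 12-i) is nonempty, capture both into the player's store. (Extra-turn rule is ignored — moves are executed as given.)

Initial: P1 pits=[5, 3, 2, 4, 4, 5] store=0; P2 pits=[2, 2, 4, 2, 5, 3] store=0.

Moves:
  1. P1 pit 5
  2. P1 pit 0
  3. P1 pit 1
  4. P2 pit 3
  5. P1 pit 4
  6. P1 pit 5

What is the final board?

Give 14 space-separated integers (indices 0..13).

Move 1: P1 pit5 -> P1=[5,3,2,4,4,0](1) P2=[3,3,5,3,5,3](0)
Move 2: P1 pit0 -> P1=[0,4,3,5,5,0](5) P2=[0,3,5,3,5,3](0)
Move 3: P1 pit1 -> P1=[0,0,4,6,6,1](5) P2=[0,3,5,3,5,3](0)
Move 4: P2 pit3 -> P1=[0,0,4,6,6,1](5) P2=[0,3,5,0,6,4](1)
Move 5: P1 pit4 -> P1=[0,0,4,6,0,2](6) P2=[1,4,6,1,6,4](1)
Move 6: P1 pit5 -> P1=[0,0,4,6,0,0](7) P2=[2,4,6,1,6,4](1)

Answer: 0 0 4 6 0 0 7 2 4 6 1 6 4 1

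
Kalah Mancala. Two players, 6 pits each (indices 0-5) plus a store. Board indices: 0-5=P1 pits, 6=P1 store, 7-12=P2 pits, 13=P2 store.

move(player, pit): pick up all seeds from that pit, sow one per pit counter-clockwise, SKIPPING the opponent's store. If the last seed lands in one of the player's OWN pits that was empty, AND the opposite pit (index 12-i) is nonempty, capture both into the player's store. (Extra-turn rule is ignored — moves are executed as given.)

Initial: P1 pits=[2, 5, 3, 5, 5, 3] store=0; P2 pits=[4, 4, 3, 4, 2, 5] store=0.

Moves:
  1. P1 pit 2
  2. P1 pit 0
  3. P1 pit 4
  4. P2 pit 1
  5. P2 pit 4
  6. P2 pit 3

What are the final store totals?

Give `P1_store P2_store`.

Answer: 6 2

Derivation:
Move 1: P1 pit2 -> P1=[2,5,0,6,6,4](0) P2=[4,4,3,4,2,5](0)
Move 2: P1 pit0 -> P1=[0,6,0,6,6,4](5) P2=[4,4,3,0,2,5](0)
Move 3: P1 pit4 -> P1=[0,6,0,6,0,5](6) P2=[5,5,4,1,2,5](0)
Move 4: P2 pit1 -> P1=[0,6,0,6,0,5](6) P2=[5,0,5,2,3,6](1)
Move 5: P2 pit4 -> P1=[1,6,0,6,0,5](6) P2=[5,0,5,2,0,7](2)
Move 6: P2 pit3 -> P1=[1,6,0,6,0,5](6) P2=[5,0,5,0,1,8](2)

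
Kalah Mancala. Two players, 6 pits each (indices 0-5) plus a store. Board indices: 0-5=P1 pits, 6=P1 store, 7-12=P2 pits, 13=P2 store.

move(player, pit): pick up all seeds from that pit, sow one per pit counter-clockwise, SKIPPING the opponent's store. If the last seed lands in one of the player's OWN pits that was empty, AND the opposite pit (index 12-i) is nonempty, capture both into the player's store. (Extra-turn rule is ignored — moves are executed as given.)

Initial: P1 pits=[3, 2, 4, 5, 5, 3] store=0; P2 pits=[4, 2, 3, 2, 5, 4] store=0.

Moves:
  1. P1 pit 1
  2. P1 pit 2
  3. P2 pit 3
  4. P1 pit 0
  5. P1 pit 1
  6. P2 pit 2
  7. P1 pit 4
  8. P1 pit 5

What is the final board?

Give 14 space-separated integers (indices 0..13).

Answer: 0 0 2 8 0 0 3 7 4 2 3 7 6 0

Derivation:
Move 1: P1 pit1 -> P1=[3,0,5,6,5,3](0) P2=[4,2,3,2,5,4](0)
Move 2: P1 pit2 -> P1=[3,0,0,7,6,4](1) P2=[5,2,3,2,5,4](0)
Move 3: P2 pit3 -> P1=[3,0,0,7,6,4](1) P2=[5,2,3,0,6,5](0)
Move 4: P1 pit0 -> P1=[0,1,1,8,6,4](1) P2=[5,2,3,0,6,5](0)
Move 5: P1 pit1 -> P1=[0,0,2,8,6,4](1) P2=[5,2,3,0,6,5](0)
Move 6: P2 pit2 -> P1=[0,0,2,8,6,4](1) P2=[5,2,0,1,7,6](0)
Move 7: P1 pit4 -> P1=[0,0,2,8,0,5](2) P2=[6,3,1,2,7,6](0)
Move 8: P1 pit5 -> P1=[0,0,2,8,0,0](3) P2=[7,4,2,3,7,6](0)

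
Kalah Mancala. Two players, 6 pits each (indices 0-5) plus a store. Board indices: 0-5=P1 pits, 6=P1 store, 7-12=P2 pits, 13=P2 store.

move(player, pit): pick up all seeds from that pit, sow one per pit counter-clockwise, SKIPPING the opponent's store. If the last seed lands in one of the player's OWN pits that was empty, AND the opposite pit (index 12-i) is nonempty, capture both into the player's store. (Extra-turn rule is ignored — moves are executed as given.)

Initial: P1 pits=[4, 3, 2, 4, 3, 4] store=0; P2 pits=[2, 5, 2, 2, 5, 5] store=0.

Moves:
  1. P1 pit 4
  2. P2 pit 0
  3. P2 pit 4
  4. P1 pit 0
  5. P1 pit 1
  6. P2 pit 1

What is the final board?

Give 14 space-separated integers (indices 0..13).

Move 1: P1 pit4 -> P1=[4,3,2,4,0,5](1) P2=[3,5,2,2,5,5](0)
Move 2: P2 pit0 -> P1=[4,3,2,4,0,5](1) P2=[0,6,3,3,5,5](0)
Move 3: P2 pit4 -> P1=[5,4,3,4,0,5](1) P2=[0,6,3,3,0,6](1)
Move 4: P1 pit0 -> P1=[0,5,4,5,1,6](1) P2=[0,6,3,3,0,6](1)
Move 5: P1 pit1 -> P1=[0,0,5,6,2,7](2) P2=[0,6,3,3,0,6](1)
Move 6: P2 pit1 -> P1=[1,0,5,6,2,7](2) P2=[0,0,4,4,1,7](2)

Answer: 1 0 5 6 2 7 2 0 0 4 4 1 7 2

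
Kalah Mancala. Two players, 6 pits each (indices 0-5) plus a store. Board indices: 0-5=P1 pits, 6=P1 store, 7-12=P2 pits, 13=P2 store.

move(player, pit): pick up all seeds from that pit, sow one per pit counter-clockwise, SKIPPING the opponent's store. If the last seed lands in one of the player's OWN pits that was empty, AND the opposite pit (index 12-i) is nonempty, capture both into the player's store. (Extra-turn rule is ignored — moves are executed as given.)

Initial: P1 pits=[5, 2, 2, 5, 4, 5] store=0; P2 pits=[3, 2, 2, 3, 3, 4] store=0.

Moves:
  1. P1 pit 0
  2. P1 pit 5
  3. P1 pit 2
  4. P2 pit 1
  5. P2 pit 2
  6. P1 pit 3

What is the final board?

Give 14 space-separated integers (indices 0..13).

Move 1: P1 pit0 -> P1=[0,3,3,6,5,6](0) P2=[3,2,2,3,3,4](0)
Move 2: P1 pit5 -> P1=[0,3,3,6,5,0](1) P2=[4,3,3,4,4,4](0)
Move 3: P1 pit2 -> P1=[0,3,0,7,6,0](6) P2=[0,3,3,4,4,4](0)
Move 4: P2 pit1 -> P1=[0,3,0,7,6,0](6) P2=[0,0,4,5,5,4](0)
Move 5: P2 pit2 -> P1=[0,3,0,7,6,0](6) P2=[0,0,0,6,6,5](1)
Move 6: P1 pit3 -> P1=[0,3,0,0,7,1](7) P2=[1,1,1,7,6,5](1)

Answer: 0 3 0 0 7 1 7 1 1 1 7 6 5 1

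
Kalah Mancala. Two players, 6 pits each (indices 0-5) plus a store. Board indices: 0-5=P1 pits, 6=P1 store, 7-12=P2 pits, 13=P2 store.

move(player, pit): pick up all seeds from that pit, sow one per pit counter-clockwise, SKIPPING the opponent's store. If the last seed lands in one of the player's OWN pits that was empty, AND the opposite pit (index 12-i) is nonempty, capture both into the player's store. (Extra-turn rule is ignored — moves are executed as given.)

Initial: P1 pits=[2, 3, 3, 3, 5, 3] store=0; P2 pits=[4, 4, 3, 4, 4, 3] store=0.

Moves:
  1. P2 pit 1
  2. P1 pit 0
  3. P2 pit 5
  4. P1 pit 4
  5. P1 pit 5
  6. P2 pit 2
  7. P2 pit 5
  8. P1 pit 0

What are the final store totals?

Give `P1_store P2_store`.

Move 1: P2 pit1 -> P1=[2,3,3,3,5,3](0) P2=[4,0,4,5,5,4](0)
Move 2: P1 pit0 -> P1=[0,4,4,3,5,3](0) P2=[4,0,4,5,5,4](0)
Move 3: P2 pit5 -> P1=[1,5,5,3,5,3](0) P2=[4,0,4,5,5,0](1)
Move 4: P1 pit4 -> P1=[1,5,5,3,0,4](1) P2=[5,1,5,5,5,0](1)
Move 5: P1 pit5 -> P1=[1,5,5,3,0,0](2) P2=[6,2,6,5,5,0](1)
Move 6: P2 pit2 -> P1=[2,6,5,3,0,0](2) P2=[6,2,0,6,6,1](2)
Move 7: P2 pit5 -> P1=[2,6,5,3,0,0](2) P2=[6,2,0,6,6,0](3)
Move 8: P1 pit0 -> P1=[0,7,6,3,0,0](2) P2=[6,2,0,6,6,0](3)

Answer: 2 3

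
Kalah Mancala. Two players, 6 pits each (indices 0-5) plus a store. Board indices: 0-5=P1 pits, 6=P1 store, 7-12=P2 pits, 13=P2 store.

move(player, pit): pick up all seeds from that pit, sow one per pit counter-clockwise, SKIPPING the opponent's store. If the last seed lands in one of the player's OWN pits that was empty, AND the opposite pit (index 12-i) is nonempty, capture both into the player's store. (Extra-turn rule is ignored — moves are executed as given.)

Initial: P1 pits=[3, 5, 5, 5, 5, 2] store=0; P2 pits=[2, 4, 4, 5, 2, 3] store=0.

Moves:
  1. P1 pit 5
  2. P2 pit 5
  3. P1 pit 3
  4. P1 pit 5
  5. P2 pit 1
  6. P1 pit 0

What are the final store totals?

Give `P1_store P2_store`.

Move 1: P1 pit5 -> P1=[3,5,5,5,5,0](1) P2=[3,4,4,5,2,3](0)
Move 2: P2 pit5 -> P1=[4,6,5,5,5,0](1) P2=[3,4,4,5,2,0](1)
Move 3: P1 pit3 -> P1=[4,6,5,0,6,1](2) P2=[4,5,4,5,2,0](1)
Move 4: P1 pit5 -> P1=[4,6,5,0,6,0](3) P2=[4,5,4,5,2,0](1)
Move 5: P2 pit1 -> P1=[4,6,5,0,6,0](3) P2=[4,0,5,6,3,1](2)
Move 6: P1 pit0 -> P1=[0,7,6,1,7,0](3) P2=[4,0,5,6,3,1](2)

Answer: 3 2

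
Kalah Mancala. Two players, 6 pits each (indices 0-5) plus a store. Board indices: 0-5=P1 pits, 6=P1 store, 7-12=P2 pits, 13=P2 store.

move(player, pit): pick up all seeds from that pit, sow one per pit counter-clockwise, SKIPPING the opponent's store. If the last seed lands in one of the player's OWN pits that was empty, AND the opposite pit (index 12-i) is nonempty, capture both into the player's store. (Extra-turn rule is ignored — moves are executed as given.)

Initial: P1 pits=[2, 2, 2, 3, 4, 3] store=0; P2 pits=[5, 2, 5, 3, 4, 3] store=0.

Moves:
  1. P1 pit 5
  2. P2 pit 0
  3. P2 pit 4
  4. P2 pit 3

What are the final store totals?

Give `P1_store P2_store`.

Answer: 1 3

Derivation:
Move 1: P1 pit5 -> P1=[2,2,2,3,4,0](1) P2=[6,3,5,3,4,3](0)
Move 2: P2 pit0 -> P1=[2,2,2,3,4,0](1) P2=[0,4,6,4,5,4](1)
Move 3: P2 pit4 -> P1=[3,3,3,3,4,0](1) P2=[0,4,6,4,0,5](2)
Move 4: P2 pit3 -> P1=[4,3,3,3,4,0](1) P2=[0,4,6,0,1,6](3)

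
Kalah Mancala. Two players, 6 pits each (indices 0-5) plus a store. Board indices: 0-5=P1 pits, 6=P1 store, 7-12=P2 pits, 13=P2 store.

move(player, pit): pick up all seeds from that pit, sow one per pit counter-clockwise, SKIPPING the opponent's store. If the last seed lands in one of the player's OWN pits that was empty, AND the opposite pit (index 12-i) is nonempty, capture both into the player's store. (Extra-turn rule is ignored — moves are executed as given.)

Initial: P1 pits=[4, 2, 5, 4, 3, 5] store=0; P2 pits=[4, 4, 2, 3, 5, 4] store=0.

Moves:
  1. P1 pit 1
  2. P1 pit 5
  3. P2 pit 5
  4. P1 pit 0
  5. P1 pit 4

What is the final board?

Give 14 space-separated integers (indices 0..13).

Move 1: P1 pit1 -> P1=[4,0,6,5,3,5](0) P2=[4,4,2,3,5,4](0)
Move 2: P1 pit5 -> P1=[4,0,6,5,3,0](1) P2=[5,5,3,4,5,4](0)
Move 3: P2 pit5 -> P1=[5,1,7,5,3,0](1) P2=[5,5,3,4,5,0](1)
Move 4: P1 pit0 -> P1=[0,2,8,6,4,0](7) P2=[0,5,3,4,5,0](1)
Move 5: P1 pit4 -> P1=[0,2,8,6,0,1](8) P2=[1,6,3,4,5,0](1)

Answer: 0 2 8 6 0 1 8 1 6 3 4 5 0 1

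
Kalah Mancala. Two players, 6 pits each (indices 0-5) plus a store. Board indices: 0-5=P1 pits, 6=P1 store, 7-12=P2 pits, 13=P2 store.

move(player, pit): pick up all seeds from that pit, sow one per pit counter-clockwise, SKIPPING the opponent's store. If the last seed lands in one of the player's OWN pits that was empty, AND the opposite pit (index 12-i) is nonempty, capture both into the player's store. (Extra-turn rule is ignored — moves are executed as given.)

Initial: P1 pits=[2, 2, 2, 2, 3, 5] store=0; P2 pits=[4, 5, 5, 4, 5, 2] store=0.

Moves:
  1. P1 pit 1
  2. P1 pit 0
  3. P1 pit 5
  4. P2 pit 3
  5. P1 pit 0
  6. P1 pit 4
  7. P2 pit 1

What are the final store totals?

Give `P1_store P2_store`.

Move 1: P1 pit1 -> P1=[2,0,3,3,3,5](0) P2=[4,5,5,4,5,2](0)
Move 2: P1 pit0 -> P1=[0,1,4,3,3,5](0) P2=[4,5,5,4,5,2](0)
Move 3: P1 pit5 -> P1=[0,1,4,3,3,0](1) P2=[5,6,6,5,5,2](0)
Move 4: P2 pit3 -> P1=[1,2,4,3,3,0](1) P2=[5,6,6,0,6,3](1)
Move 5: P1 pit0 -> P1=[0,3,4,3,3,0](1) P2=[5,6,6,0,6,3](1)
Move 6: P1 pit4 -> P1=[0,3,4,3,0,1](2) P2=[6,6,6,0,6,3](1)
Move 7: P2 pit1 -> P1=[1,3,4,3,0,1](2) P2=[6,0,7,1,7,4](2)

Answer: 2 2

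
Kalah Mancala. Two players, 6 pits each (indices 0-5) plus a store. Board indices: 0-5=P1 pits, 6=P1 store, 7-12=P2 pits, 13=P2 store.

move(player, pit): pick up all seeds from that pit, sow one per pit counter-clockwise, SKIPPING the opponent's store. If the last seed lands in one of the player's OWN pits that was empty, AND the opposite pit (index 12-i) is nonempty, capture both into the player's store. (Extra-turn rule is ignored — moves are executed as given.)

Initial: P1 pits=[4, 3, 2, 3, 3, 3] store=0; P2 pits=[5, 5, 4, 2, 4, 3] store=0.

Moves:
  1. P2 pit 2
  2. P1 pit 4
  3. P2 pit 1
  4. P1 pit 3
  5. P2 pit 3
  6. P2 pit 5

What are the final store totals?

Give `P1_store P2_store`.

Answer: 2 4

Derivation:
Move 1: P2 pit2 -> P1=[4,3,2,3,3,3](0) P2=[5,5,0,3,5,4](1)
Move 2: P1 pit4 -> P1=[4,3,2,3,0,4](1) P2=[6,5,0,3,5,4](1)
Move 3: P2 pit1 -> P1=[4,3,2,3,0,4](1) P2=[6,0,1,4,6,5](2)
Move 4: P1 pit3 -> P1=[4,3,2,0,1,5](2) P2=[6,0,1,4,6,5](2)
Move 5: P2 pit3 -> P1=[5,3,2,0,1,5](2) P2=[6,0,1,0,7,6](3)
Move 6: P2 pit5 -> P1=[6,4,3,1,2,5](2) P2=[6,0,1,0,7,0](4)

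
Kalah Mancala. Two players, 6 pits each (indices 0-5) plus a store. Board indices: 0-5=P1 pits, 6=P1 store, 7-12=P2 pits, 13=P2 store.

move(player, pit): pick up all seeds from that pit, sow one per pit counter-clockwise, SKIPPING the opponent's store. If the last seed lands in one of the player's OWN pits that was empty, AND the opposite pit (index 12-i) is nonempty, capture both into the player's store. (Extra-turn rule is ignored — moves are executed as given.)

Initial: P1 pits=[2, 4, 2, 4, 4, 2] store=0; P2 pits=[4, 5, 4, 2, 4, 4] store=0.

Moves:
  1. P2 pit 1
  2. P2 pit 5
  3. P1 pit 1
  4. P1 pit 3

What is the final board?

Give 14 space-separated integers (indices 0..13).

Answer: 3 0 4 0 6 4 2 5 1 6 3 5 0 2

Derivation:
Move 1: P2 pit1 -> P1=[2,4,2,4,4,2](0) P2=[4,0,5,3,5,5](1)
Move 2: P2 pit5 -> P1=[3,5,3,5,4,2](0) P2=[4,0,5,3,5,0](2)
Move 3: P1 pit1 -> P1=[3,0,4,6,5,3](1) P2=[4,0,5,3,5,0](2)
Move 4: P1 pit3 -> P1=[3,0,4,0,6,4](2) P2=[5,1,6,3,5,0](2)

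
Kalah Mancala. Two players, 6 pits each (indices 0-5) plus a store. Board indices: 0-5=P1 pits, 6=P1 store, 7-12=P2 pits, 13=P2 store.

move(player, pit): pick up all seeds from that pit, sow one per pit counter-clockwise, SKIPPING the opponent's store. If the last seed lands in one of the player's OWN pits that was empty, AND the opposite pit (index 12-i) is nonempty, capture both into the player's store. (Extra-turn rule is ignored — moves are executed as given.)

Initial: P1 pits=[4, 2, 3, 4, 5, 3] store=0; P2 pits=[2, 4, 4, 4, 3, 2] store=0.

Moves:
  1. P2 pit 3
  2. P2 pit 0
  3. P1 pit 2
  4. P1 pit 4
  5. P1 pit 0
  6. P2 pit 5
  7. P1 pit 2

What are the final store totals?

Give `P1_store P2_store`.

Answer: 1 2

Derivation:
Move 1: P2 pit3 -> P1=[5,2,3,4,5,3](0) P2=[2,4,4,0,4,3](1)
Move 2: P2 pit0 -> P1=[5,2,3,4,5,3](0) P2=[0,5,5,0,4,3](1)
Move 3: P1 pit2 -> P1=[5,2,0,5,6,4](0) P2=[0,5,5,0,4,3](1)
Move 4: P1 pit4 -> P1=[5,2,0,5,0,5](1) P2=[1,6,6,1,4,3](1)
Move 5: P1 pit0 -> P1=[0,3,1,6,1,6](1) P2=[1,6,6,1,4,3](1)
Move 6: P2 pit5 -> P1=[1,4,1,6,1,6](1) P2=[1,6,6,1,4,0](2)
Move 7: P1 pit2 -> P1=[1,4,0,7,1,6](1) P2=[1,6,6,1,4,0](2)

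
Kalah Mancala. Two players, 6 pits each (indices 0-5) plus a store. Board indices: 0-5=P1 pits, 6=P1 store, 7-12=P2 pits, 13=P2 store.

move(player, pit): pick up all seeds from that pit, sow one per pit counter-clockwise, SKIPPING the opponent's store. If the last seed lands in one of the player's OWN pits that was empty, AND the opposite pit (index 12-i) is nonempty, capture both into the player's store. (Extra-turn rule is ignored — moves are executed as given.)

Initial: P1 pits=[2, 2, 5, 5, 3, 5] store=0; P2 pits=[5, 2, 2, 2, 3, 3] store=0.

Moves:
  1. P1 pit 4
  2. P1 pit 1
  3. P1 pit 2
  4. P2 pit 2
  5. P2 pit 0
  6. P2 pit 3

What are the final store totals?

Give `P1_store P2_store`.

Move 1: P1 pit4 -> P1=[2,2,5,5,0,6](1) P2=[6,2,2,2,3,3](0)
Move 2: P1 pit1 -> P1=[2,0,6,6,0,6](1) P2=[6,2,2,2,3,3](0)
Move 3: P1 pit2 -> P1=[2,0,0,7,1,7](2) P2=[7,3,2,2,3,3](0)
Move 4: P2 pit2 -> P1=[2,0,0,7,1,7](2) P2=[7,3,0,3,4,3](0)
Move 5: P2 pit0 -> P1=[3,0,0,7,1,7](2) P2=[0,4,1,4,5,4](1)
Move 6: P2 pit3 -> P1=[4,0,0,7,1,7](2) P2=[0,4,1,0,6,5](2)

Answer: 2 2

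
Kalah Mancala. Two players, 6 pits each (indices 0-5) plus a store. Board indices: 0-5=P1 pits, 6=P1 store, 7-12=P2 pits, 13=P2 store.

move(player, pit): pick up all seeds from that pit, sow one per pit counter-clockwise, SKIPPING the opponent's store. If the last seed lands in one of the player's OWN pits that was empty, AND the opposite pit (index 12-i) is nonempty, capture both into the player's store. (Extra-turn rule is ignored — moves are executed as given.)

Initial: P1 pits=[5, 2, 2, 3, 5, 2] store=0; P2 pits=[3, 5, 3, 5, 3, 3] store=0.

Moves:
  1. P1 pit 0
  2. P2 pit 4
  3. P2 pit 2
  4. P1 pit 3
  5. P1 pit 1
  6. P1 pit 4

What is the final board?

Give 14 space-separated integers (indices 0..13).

Answer: 1 0 4 1 0 5 2 5 6 1 7 2 6 1

Derivation:
Move 1: P1 pit0 -> P1=[0,3,3,4,6,3](0) P2=[3,5,3,5,3,3](0)
Move 2: P2 pit4 -> P1=[1,3,3,4,6,3](0) P2=[3,5,3,5,0,4](1)
Move 3: P2 pit2 -> P1=[1,3,3,4,6,3](0) P2=[3,5,0,6,1,5](1)
Move 4: P1 pit3 -> P1=[1,3,3,0,7,4](1) P2=[4,5,0,6,1,5](1)
Move 5: P1 pit1 -> P1=[1,0,4,1,8,4](1) P2=[4,5,0,6,1,5](1)
Move 6: P1 pit4 -> P1=[1,0,4,1,0,5](2) P2=[5,6,1,7,2,6](1)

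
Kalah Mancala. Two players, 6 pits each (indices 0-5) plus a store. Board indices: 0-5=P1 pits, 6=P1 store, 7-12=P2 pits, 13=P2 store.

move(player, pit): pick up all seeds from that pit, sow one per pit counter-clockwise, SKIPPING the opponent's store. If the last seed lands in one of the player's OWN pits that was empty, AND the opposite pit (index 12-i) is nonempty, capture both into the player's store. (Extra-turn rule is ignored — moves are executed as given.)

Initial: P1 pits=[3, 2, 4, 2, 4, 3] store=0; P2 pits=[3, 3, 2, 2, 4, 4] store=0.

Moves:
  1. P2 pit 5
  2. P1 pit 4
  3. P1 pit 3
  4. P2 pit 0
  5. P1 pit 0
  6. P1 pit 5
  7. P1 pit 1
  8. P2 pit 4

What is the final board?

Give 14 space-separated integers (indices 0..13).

Move 1: P2 pit5 -> P1=[4,3,5,2,4,3](0) P2=[3,3,2,2,4,0](1)
Move 2: P1 pit4 -> P1=[4,3,5,2,0,4](1) P2=[4,4,2,2,4,0](1)
Move 3: P1 pit3 -> P1=[4,3,5,0,1,5](1) P2=[4,4,2,2,4,0](1)
Move 4: P2 pit0 -> P1=[4,3,5,0,1,5](1) P2=[0,5,3,3,5,0](1)
Move 5: P1 pit0 -> P1=[0,4,6,1,2,5](1) P2=[0,5,3,3,5,0](1)
Move 6: P1 pit5 -> P1=[0,4,6,1,2,0](2) P2=[1,6,4,4,5,0](1)
Move 7: P1 pit1 -> P1=[0,0,7,2,3,0](4) P2=[0,6,4,4,5,0](1)
Move 8: P2 pit4 -> P1=[1,1,8,2,3,0](4) P2=[0,6,4,4,0,1](2)

Answer: 1 1 8 2 3 0 4 0 6 4 4 0 1 2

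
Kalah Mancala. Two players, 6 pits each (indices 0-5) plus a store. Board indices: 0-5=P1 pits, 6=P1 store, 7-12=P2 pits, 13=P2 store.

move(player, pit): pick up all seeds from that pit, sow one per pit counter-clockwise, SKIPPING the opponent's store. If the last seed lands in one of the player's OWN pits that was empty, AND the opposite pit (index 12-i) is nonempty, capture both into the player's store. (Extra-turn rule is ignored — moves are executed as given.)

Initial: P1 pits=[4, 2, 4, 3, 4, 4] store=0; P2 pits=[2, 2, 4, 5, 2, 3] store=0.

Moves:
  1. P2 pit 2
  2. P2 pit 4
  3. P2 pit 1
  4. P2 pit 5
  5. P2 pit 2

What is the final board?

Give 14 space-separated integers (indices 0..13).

Move 1: P2 pit2 -> P1=[4,2,4,3,4,4](0) P2=[2,2,0,6,3,4](1)
Move 2: P2 pit4 -> P1=[5,2,4,3,4,4](0) P2=[2,2,0,6,0,5](2)
Move 3: P2 pit1 -> P1=[5,2,4,3,4,4](0) P2=[2,0,1,7,0,5](2)
Move 4: P2 pit5 -> P1=[6,3,5,4,4,4](0) P2=[2,0,1,7,0,0](3)
Move 5: P2 pit2 -> P1=[6,3,5,4,4,4](0) P2=[2,0,0,8,0,0](3)

Answer: 6 3 5 4 4 4 0 2 0 0 8 0 0 3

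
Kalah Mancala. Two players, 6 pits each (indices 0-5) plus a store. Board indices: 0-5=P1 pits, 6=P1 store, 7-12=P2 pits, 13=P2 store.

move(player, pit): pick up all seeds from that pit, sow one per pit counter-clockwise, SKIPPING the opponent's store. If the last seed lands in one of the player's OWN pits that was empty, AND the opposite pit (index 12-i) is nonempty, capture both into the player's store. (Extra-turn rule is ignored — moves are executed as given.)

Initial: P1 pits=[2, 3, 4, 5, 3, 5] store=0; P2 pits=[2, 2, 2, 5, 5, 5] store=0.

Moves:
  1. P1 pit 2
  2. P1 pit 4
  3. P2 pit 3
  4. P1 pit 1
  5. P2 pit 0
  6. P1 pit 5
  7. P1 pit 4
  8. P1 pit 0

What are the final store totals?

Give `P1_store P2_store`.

Answer: 11 3

Derivation:
Move 1: P1 pit2 -> P1=[2,3,0,6,4,6](1) P2=[2,2,2,5,5,5](0)
Move 2: P1 pit4 -> P1=[2,3,0,6,0,7](2) P2=[3,3,2,5,5,5](0)
Move 3: P2 pit3 -> P1=[3,4,0,6,0,7](2) P2=[3,3,2,0,6,6](1)
Move 4: P1 pit1 -> P1=[3,0,1,7,1,8](2) P2=[3,3,2,0,6,6](1)
Move 5: P2 pit0 -> P1=[3,0,0,7,1,8](2) P2=[0,4,3,0,6,6](3)
Move 6: P1 pit5 -> P1=[4,0,0,7,1,0](3) P2=[1,5,4,1,7,7](3)
Move 7: P1 pit4 -> P1=[4,0,0,7,0,0](5) P2=[0,5,4,1,7,7](3)
Move 8: P1 pit0 -> P1=[0,1,1,8,0,0](11) P2=[0,0,4,1,7,7](3)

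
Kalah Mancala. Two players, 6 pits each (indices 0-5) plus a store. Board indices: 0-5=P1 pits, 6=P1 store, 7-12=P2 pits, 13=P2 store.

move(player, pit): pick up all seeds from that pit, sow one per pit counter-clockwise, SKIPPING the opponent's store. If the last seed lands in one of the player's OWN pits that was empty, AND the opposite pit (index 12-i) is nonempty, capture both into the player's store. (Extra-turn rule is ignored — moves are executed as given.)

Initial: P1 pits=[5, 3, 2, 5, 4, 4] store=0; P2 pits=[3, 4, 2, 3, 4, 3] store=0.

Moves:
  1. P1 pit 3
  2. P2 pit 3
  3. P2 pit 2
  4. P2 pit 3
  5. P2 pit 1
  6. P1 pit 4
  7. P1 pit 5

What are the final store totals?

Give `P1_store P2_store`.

Move 1: P1 pit3 -> P1=[5,3,2,0,5,5](1) P2=[4,5,2,3,4,3](0)
Move 2: P2 pit3 -> P1=[5,3,2,0,5,5](1) P2=[4,5,2,0,5,4](1)
Move 3: P2 pit2 -> P1=[5,3,2,0,5,5](1) P2=[4,5,0,1,6,4](1)
Move 4: P2 pit3 -> P1=[5,3,2,0,5,5](1) P2=[4,5,0,0,7,4](1)
Move 5: P2 pit1 -> P1=[5,3,2,0,5,5](1) P2=[4,0,1,1,8,5](2)
Move 6: P1 pit4 -> P1=[5,3,2,0,0,6](2) P2=[5,1,2,1,8,5](2)
Move 7: P1 pit5 -> P1=[5,3,2,0,0,0](3) P2=[6,2,3,2,9,5](2)

Answer: 3 2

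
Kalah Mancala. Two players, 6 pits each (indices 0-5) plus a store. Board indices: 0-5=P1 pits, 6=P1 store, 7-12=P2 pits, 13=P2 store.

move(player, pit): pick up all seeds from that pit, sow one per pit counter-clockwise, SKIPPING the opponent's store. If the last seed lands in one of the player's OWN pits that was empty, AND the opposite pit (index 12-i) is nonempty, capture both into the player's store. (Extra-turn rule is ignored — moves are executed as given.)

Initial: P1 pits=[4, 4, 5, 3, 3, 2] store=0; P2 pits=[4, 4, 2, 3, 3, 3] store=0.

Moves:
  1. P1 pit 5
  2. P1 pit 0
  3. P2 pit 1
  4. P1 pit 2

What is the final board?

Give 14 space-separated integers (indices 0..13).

Move 1: P1 pit5 -> P1=[4,4,5,3,3,0](1) P2=[5,4,2,3,3,3](0)
Move 2: P1 pit0 -> P1=[0,5,6,4,4,0](1) P2=[5,4,2,3,3,3](0)
Move 3: P2 pit1 -> P1=[0,5,6,4,4,0](1) P2=[5,0,3,4,4,4](0)
Move 4: P1 pit2 -> P1=[0,5,0,5,5,1](2) P2=[6,1,3,4,4,4](0)

Answer: 0 5 0 5 5 1 2 6 1 3 4 4 4 0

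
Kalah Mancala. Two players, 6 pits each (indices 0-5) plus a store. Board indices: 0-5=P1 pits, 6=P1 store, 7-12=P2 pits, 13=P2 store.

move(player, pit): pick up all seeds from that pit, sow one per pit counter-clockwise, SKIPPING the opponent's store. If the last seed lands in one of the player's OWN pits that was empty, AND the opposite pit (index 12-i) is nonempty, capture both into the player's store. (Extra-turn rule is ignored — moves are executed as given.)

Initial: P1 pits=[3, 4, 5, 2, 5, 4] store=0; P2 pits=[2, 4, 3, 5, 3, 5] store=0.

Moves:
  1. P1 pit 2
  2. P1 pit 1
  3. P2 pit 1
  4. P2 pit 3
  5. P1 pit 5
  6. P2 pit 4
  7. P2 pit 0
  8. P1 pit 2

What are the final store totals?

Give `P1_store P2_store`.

Answer: 2 5

Derivation:
Move 1: P1 pit2 -> P1=[3,4,0,3,6,5](1) P2=[3,4,3,5,3,5](0)
Move 2: P1 pit1 -> P1=[3,0,1,4,7,6](1) P2=[3,4,3,5,3,5](0)
Move 3: P2 pit1 -> P1=[3,0,1,4,7,6](1) P2=[3,0,4,6,4,6](0)
Move 4: P2 pit3 -> P1=[4,1,2,4,7,6](1) P2=[3,0,4,0,5,7](1)
Move 5: P1 pit5 -> P1=[4,1,2,4,7,0](2) P2=[4,1,5,1,6,7](1)
Move 6: P2 pit4 -> P1=[5,2,3,5,7,0](2) P2=[4,1,5,1,0,8](2)
Move 7: P2 pit0 -> P1=[5,0,3,5,7,0](2) P2=[0,2,6,2,0,8](5)
Move 8: P1 pit2 -> P1=[5,0,0,6,8,1](2) P2=[0,2,6,2,0,8](5)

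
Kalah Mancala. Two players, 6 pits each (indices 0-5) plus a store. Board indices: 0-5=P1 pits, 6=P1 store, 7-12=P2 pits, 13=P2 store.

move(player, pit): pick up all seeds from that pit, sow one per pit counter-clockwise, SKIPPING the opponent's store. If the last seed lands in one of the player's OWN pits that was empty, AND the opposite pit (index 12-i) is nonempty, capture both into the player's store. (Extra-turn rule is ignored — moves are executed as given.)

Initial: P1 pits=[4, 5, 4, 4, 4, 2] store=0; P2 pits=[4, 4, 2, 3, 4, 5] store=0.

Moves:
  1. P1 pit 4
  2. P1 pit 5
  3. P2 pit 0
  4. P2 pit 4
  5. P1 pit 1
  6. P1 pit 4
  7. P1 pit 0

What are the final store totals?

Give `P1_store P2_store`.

Move 1: P1 pit4 -> P1=[4,5,4,4,0,3](1) P2=[5,5,2,3,4,5](0)
Move 2: P1 pit5 -> P1=[4,5,4,4,0,0](2) P2=[6,6,2,3,4,5](0)
Move 3: P2 pit0 -> P1=[4,5,4,4,0,0](2) P2=[0,7,3,4,5,6](1)
Move 4: P2 pit4 -> P1=[5,6,5,4,0,0](2) P2=[0,7,3,4,0,7](2)
Move 5: P1 pit1 -> P1=[5,0,6,5,1,1](3) P2=[1,7,3,4,0,7](2)
Move 6: P1 pit4 -> P1=[5,0,6,5,0,2](3) P2=[1,7,3,4,0,7](2)
Move 7: P1 pit0 -> P1=[0,1,7,6,1,3](3) P2=[1,7,3,4,0,7](2)

Answer: 3 2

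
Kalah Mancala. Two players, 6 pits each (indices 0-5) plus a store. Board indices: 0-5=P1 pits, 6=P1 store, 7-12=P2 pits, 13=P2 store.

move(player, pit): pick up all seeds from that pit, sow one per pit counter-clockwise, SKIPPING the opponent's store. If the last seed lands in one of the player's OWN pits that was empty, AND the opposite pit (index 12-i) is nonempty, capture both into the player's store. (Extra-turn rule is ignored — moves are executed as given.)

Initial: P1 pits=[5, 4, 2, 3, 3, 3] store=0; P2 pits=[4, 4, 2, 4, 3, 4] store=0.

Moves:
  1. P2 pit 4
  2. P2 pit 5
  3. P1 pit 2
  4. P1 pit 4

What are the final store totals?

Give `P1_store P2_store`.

Answer: 1 2

Derivation:
Move 1: P2 pit4 -> P1=[6,4,2,3,3,3](0) P2=[4,4,2,4,0,5](1)
Move 2: P2 pit5 -> P1=[7,5,3,4,3,3](0) P2=[4,4,2,4,0,0](2)
Move 3: P1 pit2 -> P1=[7,5,0,5,4,4](0) P2=[4,4,2,4,0,0](2)
Move 4: P1 pit4 -> P1=[7,5,0,5,0,5](1) P2=[5,5,2,4,0,0](2)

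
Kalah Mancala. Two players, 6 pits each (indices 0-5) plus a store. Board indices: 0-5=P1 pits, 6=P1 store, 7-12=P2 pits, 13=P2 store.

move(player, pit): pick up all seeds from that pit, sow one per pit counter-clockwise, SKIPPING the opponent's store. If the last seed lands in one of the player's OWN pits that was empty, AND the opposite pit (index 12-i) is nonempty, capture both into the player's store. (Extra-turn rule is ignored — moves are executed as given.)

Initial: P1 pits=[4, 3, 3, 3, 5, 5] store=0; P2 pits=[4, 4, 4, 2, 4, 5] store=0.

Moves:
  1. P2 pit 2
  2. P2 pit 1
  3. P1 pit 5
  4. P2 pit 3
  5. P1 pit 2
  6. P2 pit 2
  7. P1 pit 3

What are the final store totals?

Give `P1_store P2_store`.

Answer: 8 2

Derivation:
Move 1: P2 pit2 -> P1=[4,3,3,3,5,5](0) P2=[4,4,0,3,5,6](1)
Move 2: P2 pit1 -> P1=[4,3,3,3,5,5](0) P2=[4,0,1,4,6,7](1)
Move 3: P1 pit5 -> P1=[4,3,3,3,5,0](1) P2=[5,1,2,5,6,7](1)
Move 4: P2 pit3 -> P1=[5,4,3,3,5,0](1) P2=[5,1,2,0,7,8](2)
Move 5: P1 pit2 -> P1=[5,4,0,4,6,0](7) P2=[0,1,2,0,7,8](2)
Move 6: P2 pit2 -> P1=[5,4,0,4,6,0](7) P2=[0,1,0,1,8,8](2)
Move 7: P1 pit3 -> P1=[5,4,0,0,7,1](8) P2=[1,1,0,1,8,8](2)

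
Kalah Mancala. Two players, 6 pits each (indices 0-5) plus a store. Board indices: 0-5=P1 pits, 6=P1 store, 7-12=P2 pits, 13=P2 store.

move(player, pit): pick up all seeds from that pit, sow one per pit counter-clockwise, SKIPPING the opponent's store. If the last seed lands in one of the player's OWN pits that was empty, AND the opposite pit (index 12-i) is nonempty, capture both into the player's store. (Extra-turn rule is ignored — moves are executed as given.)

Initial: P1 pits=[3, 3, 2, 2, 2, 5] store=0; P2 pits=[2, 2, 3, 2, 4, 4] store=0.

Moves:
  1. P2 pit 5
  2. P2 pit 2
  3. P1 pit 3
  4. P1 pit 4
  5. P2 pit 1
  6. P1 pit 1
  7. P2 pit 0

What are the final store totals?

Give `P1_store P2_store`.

Answer: 1 6

Derivation:
Move 1: P2 pit5 -> P1=[4,4,3,2,2,5](0) P2=[2,2,3,2,4,0](1)
Move 2: P2 pit2 -> P1=[0,4,3,2,2,5](0) P2=[2,2,0,3,5,0](6)
Move 3: P1 pit3 -> P1=[0,4,3,0,3,6](0) P2=[2,2,0,3,5,0](6)
Move 4: P1 pit4 -> P1=[0,4,3,0,0,7](1) P2=[3,2,0,3,5,0](6)
Move 5: P2 pit1 -> P1=[0,4,3,0,0,7](1) P2=[3,0,1,4,5,0](6)
Move 6: P1 pit1 -> P1=[0,0,4,1,1,8](1) P2=[3,0,1,4,5,0](6)
Move 7: P2 pit0 -> P1=[0,0,4,1,1,8](1) P2=[0,1,2,5,5,0](6)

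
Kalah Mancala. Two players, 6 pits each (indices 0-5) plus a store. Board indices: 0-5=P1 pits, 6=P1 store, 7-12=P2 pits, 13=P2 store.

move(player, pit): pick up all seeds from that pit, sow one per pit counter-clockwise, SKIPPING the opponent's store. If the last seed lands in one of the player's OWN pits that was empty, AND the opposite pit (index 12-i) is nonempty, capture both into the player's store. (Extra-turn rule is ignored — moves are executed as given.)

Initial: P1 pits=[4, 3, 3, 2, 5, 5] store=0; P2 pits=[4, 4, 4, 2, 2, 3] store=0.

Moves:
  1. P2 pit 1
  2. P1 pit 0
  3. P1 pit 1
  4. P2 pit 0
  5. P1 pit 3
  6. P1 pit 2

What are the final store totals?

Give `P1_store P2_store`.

Answer: 2 0

Derivation:
Move 1: P2 pit1 -> P1=[4,3,3,2,5,5](0) P2=[4,0,5,3,3,4](0)
Move 2: P1 pit0 -> P1=[0,4,4,3,6,5](0) P2=[4,0,5,3,3,4](0)
Move 3: P1 pit1 -> P1=[0,0,5,4,7,6](0) P2=[4,0,5,3,3,4](0)
Move 4: P2 pit0 -> P1=[0,0,5,4,7,6](0) P2=[0,1,6,4,4,4](0)
Move 5: P1 pit3 -> P1=[0,0,5,0,8,7](1) P2=[1,1,6,4,4,4](0)
Move 6: P1 pit2 -> P1=[0,0,0,1,9,8](2) P2=[2,1,6,4,4,4](0)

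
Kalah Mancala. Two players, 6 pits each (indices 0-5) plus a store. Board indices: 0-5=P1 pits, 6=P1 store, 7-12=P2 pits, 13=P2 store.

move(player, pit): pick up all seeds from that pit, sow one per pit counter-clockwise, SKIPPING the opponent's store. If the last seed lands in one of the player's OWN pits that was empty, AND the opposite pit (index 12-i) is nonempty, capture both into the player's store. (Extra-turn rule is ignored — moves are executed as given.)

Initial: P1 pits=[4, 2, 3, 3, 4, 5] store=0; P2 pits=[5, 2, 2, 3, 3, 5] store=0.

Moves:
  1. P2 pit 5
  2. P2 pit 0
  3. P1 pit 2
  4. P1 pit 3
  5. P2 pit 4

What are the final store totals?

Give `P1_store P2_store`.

Answer: 2 8

Derivation:
Move 1: P2 pit5 -> P1=[5,3,4,4,4,5](0) P2=[5,2,2,3,3,0](1)
Move 2: P2 pit0 -> P1=[0,3,4,4,4,5](0) P2=[0,3,3,4,4,0](7)
Move 3: P1 pit2 -> P1=[0,3,0,5,5,6](1) P2=[0,3,3,4,4,0](7)
Move 4: P1 pit3 -> P1=[0,3,0,0,6,7](2) P2=[1,4,3,4,4,0](7)
Move 5: P2 pit4 -> P1=[1,4,0,0,6,7](2) P2=[1,4,3,4,0,1](8)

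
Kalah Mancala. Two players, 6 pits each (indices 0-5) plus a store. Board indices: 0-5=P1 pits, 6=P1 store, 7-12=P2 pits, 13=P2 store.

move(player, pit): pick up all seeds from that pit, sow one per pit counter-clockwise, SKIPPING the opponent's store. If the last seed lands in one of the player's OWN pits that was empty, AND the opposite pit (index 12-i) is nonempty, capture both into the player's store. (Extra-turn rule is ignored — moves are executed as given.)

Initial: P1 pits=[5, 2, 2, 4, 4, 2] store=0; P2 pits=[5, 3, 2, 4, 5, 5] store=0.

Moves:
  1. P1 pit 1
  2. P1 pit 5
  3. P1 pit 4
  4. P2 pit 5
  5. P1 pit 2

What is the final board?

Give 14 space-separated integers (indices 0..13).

Move 1: P1 pit1 -> P1=[5,0,3,5,4,2](0) P2=[5,3,2,4,5,5](0)
Move 2: P1 pit5 -> P1=[5,0,3,5,4,0](1) P2=[6,3,2,4,5,5](0)
Move 3: P1 pit4 -> P1=[5,0,3,5,0,1](2) P2=[7,4,2,4,5,5](0)
Move 4: P2 pit5 -> P1=[6,1,4,6,0,1](2) P2=[7,4,2,4,5,0](1)
Move 5: P1 pit2 -> P1=[6,1,0,7,1,2](3) P2=[7,4,2,4,5,0](1)

Answer: 6 1 0 7 1 2 3 7 4 2 4 5 0 1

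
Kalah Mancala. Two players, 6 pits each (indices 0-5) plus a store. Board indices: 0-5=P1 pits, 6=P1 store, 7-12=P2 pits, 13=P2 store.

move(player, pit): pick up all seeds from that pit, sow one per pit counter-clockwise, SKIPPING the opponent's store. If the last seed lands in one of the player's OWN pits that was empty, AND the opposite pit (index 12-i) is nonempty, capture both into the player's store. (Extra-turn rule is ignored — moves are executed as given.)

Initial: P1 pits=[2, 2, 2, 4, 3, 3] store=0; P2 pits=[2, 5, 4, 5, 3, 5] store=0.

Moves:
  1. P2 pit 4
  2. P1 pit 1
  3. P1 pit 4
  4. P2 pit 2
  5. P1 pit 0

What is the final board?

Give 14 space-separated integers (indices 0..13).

Move 1: P2 pit4 -> P1=[3,2,2,4,3,3](0) P2=[2,5,4,5,0,6](1)
Move 2: P1 pit1 -> P1=[3,0,3,5,3,3](0) P2=[2,5,4,5,0,6](1)
Move 3: P1 pit4 -> P1=[3,0,3,5,0,4](1) P2=[3,5,4,5,0,6](1)
Move 4: P2 pit2 -> P1=[3,0,3,5,0,4](1) P2=[3,5,0,6,1,7](2)
Move 5: P1 pit0 -> P1=[0,1,4,6,0,4](1) P2=[3,5,0,6,1,7](2)

Answer: 0 1 4 6 0 4 1 3 5 0 6 1 7 2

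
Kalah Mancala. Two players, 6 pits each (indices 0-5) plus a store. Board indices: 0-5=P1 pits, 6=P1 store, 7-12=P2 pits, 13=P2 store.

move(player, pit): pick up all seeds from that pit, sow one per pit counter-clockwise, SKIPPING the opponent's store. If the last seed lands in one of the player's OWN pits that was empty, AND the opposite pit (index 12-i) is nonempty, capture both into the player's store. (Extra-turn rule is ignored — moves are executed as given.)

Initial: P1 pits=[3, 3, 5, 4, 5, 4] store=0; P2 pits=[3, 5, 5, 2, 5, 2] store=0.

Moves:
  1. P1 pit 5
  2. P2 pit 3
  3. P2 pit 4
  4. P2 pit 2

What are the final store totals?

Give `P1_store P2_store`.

Move 1: P1 pit5 -> P1=[3,3,5,4,5,0](1) P2=[4,6,6,2,5,2](0)
Move 2: P2 pit3 -> P1=[3,3,5,4,5,0](1) P2=[4,6,6,0,6,3](0)
Move 3: P2 pit4 -> P1=[4,4,6,5,5,0](1) P2=[4,6,6,0,0,4](1)
Move 4: P2 pit2 -> P1=[5,5,6,5,5,0](1) P2=[4,6,0,1,1,5](2)

Answer: 1 2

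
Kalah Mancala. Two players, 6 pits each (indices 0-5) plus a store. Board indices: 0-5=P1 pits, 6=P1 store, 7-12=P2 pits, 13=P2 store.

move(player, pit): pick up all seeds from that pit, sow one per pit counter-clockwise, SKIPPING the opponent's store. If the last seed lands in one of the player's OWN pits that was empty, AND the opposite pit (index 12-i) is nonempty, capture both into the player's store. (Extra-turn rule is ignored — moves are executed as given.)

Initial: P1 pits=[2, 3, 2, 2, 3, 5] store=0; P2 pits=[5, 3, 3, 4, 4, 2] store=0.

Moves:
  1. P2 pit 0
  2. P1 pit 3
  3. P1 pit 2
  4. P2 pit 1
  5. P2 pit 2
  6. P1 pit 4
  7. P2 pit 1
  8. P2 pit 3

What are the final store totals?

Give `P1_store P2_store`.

Move 1: P2 pit0 -> P1=[2,3,2,2,3,5](0) P2=[0,4,4,5,5,3](0)
Move 2: P1 pit3 -> P1=[2,3,2,0,4,6](0) P2=[0,4,4,5,5,3](0)
Move 3: P1 pit2 -> P1=[2,3,0,1,5,6](0) P2=[0,4,4,5,5,3](0)
Move 4: P2 pit1 -> P1=[2,3,0,1,5,6](0) P2=[0,0,5,6,6,4](0)
Move 5: P2 pit2 -> P1=[3,3,0,1,5,6](0) P2=[0,0,0,7,7,5](1)
Move 6: P1 pit4 -> P1=[3,3,0,1,0,7](1) P2=[1,1,1,7,7,5](1)
Move 7: P2 pit1 -> P1=[3,3,0,1,0,7](1) P2=[1,0,2,7,7,5](1)
Move 8: P2 pit3 -> P1=[4,4,1,2,0,7](1) P2=[1,0,2,0,8,6](2)

Answer: 1 2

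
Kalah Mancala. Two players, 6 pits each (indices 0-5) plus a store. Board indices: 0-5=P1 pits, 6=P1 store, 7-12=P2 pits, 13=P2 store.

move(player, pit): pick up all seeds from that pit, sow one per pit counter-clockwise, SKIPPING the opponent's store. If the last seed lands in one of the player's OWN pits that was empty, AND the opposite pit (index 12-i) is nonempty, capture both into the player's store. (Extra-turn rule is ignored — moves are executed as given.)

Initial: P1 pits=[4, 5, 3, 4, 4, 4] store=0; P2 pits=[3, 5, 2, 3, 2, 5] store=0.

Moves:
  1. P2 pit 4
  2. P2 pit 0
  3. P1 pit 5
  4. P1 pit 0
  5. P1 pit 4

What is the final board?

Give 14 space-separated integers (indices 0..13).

Move 1: P2 pit4 -> P1=[4,5,3,4,4,4](0) P2=[3,5,2,3,0,6](1)
Move 2: P2 pit0 -> P1=[4,5,3,4,4,4](0) P2=[0,6,3,4,0,6](1)
Move 3: P1 pit5 -> P1=[4,5,3,4,4,0](1) P2=[1,7,4,4,0,6](1)
Move 4: P1 pit0 -> P1=[0,6,4,5,5,0](1) P2=[1,7,4,4,0,6](1)
Move 5: P1 pit4 -> P1=[0,6,4,5,0,1](2) P2=[2,8,5,4,0,6](1)

Answer: 0 6 4 5 0 1 2 2 8 5 4 0 6 1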